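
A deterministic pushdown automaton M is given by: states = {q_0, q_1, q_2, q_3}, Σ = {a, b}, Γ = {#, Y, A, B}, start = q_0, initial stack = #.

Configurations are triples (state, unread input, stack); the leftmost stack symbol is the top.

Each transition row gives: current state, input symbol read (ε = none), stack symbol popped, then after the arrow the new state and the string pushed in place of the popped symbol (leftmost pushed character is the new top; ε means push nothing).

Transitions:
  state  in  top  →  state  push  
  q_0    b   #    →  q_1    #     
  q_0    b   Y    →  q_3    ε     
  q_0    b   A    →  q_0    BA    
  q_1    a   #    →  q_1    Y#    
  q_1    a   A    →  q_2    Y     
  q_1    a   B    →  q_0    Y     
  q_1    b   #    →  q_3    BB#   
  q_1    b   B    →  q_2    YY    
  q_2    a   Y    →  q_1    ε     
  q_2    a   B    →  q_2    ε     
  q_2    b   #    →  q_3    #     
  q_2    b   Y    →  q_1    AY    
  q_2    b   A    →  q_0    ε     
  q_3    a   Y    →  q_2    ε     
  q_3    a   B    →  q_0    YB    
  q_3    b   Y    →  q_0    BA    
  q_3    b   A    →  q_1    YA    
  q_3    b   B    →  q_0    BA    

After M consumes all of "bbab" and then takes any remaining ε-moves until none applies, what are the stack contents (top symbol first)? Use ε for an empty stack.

BB#

(q_0, bbab, #)
  read b, top #: go to q_1, push # → (q_1, bab, #)
  read b, top #: go to q_3, push BB# → (q_3, ab, BB#)
  read a, top B: go to q_0, push YB → (q_0, b, YBB#)
  read b, top Y: go to q_3, push ε → (q_3, ε, BB#)
All input consumed in state q_3 with stack BB#.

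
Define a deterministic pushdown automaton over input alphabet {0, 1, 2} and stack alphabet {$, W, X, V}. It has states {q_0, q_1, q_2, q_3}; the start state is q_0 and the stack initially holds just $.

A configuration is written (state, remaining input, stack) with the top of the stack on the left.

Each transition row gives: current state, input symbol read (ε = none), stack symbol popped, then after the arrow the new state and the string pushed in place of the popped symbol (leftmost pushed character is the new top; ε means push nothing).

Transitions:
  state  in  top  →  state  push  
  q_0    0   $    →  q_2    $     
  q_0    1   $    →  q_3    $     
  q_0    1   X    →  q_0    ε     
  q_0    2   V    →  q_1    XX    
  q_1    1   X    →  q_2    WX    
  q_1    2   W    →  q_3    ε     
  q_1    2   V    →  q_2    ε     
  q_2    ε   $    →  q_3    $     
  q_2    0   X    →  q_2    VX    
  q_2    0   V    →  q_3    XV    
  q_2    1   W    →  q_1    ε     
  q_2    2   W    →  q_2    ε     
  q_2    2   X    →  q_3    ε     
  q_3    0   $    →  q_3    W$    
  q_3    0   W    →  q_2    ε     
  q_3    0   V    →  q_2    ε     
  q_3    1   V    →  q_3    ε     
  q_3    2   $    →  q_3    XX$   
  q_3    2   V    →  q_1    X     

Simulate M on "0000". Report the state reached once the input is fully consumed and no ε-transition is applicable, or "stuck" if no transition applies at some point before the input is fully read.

q_3

(q_0, 0000, $)
  read 0, top $: go to q_2, push $ → (q_2, 000, $)
  ε-move, top $: go to q_3, push $ → (q_3, 000, $)
  read 0, top $: go to q_3, push W$ → (q_3, 00, W$)
  read 0, top W: go to q_2, push ε → (q_2, 0, $)
  ε-move, top $: go to q_3, push $ → (q_3, 0, $)
  read 0, top $: go to q_3, push W$ → (q_3, ε, W$)
All input consumed; M is in state q_3.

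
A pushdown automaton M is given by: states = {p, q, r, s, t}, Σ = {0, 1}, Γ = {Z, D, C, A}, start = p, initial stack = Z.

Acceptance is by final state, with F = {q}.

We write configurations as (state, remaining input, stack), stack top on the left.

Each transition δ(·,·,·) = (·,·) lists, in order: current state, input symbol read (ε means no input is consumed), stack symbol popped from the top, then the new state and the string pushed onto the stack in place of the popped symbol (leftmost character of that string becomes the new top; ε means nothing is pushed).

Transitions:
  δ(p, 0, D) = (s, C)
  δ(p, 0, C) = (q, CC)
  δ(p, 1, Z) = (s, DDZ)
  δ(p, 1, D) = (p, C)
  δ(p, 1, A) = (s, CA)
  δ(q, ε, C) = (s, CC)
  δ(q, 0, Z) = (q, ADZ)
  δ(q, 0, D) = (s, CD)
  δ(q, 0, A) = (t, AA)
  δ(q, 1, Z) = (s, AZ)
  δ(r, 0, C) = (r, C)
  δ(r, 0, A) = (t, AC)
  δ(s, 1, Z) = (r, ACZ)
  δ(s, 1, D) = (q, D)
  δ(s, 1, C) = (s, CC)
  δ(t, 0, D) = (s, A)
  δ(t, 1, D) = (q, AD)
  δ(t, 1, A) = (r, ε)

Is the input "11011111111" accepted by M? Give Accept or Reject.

Reject

No computation consumes all input and reaches a final state.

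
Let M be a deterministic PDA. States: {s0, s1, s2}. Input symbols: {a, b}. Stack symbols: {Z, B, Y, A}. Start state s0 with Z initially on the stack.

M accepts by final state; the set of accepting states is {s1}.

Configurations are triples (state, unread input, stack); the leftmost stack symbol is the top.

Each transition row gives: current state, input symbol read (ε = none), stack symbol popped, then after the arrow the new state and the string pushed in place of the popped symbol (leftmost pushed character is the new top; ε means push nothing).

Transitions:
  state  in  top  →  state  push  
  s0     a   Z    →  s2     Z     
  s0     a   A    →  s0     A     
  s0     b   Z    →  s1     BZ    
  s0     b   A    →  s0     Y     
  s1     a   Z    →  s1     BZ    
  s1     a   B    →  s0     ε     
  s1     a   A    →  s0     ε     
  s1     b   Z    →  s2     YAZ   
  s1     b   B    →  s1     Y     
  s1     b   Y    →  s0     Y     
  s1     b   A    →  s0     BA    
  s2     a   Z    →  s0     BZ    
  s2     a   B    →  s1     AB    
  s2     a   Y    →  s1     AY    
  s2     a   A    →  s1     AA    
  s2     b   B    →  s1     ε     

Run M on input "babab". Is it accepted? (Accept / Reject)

Accept

(s0, babab, Z)
  read b, top Z: go to s1, push BZ → (s1, abab, BZ)
  read a, top B: go to s0, push ε → (s0, bab, Z)
  read b, top Z: go to s1, push BZ → (s1, ab, BZ)
  read a, top B: go to s0, push ε → (s0, b, Z)
  read b, top Z: go to s1, push BZ → (s1, ε, BZ)
All input consumed; state s1 ∈ F.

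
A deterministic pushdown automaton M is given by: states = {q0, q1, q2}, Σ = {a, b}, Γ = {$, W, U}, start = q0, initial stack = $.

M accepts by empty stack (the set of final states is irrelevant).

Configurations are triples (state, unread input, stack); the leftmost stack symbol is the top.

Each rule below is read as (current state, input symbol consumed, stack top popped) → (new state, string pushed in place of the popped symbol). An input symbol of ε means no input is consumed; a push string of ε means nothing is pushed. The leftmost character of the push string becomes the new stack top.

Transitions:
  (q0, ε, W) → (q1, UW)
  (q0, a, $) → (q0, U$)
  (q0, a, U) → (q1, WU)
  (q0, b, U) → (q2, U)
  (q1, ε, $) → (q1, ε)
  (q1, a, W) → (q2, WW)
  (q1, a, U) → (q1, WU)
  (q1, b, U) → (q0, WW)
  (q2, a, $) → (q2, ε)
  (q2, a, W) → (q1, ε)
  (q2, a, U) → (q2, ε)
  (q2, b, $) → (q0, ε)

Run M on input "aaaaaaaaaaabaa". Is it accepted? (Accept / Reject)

Reject

(q0, aaaaaaaaaaabaa, $)
  read a, top $: go to q0, push U$ → (q0, aaaaaaaaaabaa, U$)
  read a, top U: go to q1, push WU → (q1, aaaaaaaaabaa, WU$)
  read a, top W: go to q2, push WW → (q2, aaaaaaaabaa, WWU$)
  read a, top W: go to q1, push ε → (q1, aaaaaaabaa, WU$)
  read a, top W: go to q2, push WW → (q2, aaaaaabaa, WWU$)
  read a, top W: go to q1, push ε → (q1, aaaaabaa, WU$)
  read a, top W: go to q2, push WW → (q2, aaaabaa, WWU$)
  read a, top W: go to q1, push ε → (q1, aaabaa, WU$)
  read a, top W: go to q2, push WW → (q2, aabaa, WWU$)
  read a, top W: go to q1, push ε → (q1, abaa, WU$)
  read a, top W: go to q2, push WW → (q2, baa, WWU$)
No transition applies at (q2, baa, WWU$); input not fully consumed.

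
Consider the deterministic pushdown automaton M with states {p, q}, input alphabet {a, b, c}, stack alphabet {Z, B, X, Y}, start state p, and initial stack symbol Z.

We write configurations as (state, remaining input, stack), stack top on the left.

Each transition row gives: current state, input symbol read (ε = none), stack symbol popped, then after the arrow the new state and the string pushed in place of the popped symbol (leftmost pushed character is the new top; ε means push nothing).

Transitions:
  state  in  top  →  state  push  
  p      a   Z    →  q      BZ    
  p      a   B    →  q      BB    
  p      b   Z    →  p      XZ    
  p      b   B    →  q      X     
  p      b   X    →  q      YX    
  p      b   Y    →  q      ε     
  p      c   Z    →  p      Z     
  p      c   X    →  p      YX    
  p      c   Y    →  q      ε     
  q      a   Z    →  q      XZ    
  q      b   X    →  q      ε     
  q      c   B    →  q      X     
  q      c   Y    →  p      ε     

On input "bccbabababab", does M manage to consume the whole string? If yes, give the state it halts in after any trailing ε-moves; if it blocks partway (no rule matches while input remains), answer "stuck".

q

(p, bccbabababab, Z)
  read b, top Z: go to p, push XZ → (p, ccbabababab, XZ)
  read c, top X: go to p, push YX → (p, cbabababab, YXZ)
  read c, top Y: go to q, push ε → (q, babababab, XZ)
  read b, top X: go to q, push ε → (q, abababab, Z)
  read a, top Z: go to q, push XZ → (q, bababab, XZ)
  read b, top X: go to q, push ε → (q, ababab, Z)
  read a, top Z: go to q, push XZ → (q, babab, XZ)
  read b, top X: go to q, push ε → (q, abab, Z)
  read a, top Z: go to q, push XZ → (q, bab, XZ)
  read b, top X: go to q, push ε → (q, ab, Z)
  read a, top Z: go to q, push XZ → (q, b, XZ)
  read b, top X: go to q, push ε → (q, ε, Z)
All input consumed; M is in state q.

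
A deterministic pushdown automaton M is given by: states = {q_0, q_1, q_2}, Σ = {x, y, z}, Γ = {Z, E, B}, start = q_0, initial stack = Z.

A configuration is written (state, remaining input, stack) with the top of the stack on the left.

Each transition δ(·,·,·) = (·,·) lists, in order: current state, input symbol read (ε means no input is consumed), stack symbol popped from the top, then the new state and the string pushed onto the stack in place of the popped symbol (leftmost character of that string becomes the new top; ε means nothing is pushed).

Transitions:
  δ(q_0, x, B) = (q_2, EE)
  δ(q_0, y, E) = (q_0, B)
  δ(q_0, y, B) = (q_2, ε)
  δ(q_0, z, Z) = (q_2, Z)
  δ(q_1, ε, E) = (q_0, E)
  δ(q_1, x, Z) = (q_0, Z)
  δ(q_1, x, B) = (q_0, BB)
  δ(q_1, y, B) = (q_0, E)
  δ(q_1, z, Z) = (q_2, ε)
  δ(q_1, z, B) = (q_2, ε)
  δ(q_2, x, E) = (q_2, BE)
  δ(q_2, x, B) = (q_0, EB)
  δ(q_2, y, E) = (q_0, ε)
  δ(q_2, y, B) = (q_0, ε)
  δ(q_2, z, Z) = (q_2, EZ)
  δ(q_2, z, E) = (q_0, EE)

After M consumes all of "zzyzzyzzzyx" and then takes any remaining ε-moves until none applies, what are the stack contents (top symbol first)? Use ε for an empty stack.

(q_0, zzyzzyzzzyx, Z) ⊢ (q_2, zyzzyzzzyx, Z) ⊢ (q_2, yzzyzzzyx, EZ) ⊢ (q_0, zzyzzzyx, Z) ⊢ (q_2, zyzzzyx, Z) ⊢ (q_2, yzzzyx, EZ) ⊢ (q_0, zzzyx, Z) ⊢ (q_2, zzyx, Z) ⊢ (q_2, zyx, EZ) ⊢ (q_0, yx, EEZ) ⊢ (q_0, x, BEZ) ⊢ (q_2, ε, EEEZ)
All input consumed in state q_2 with stack EEEZ.

EEEZ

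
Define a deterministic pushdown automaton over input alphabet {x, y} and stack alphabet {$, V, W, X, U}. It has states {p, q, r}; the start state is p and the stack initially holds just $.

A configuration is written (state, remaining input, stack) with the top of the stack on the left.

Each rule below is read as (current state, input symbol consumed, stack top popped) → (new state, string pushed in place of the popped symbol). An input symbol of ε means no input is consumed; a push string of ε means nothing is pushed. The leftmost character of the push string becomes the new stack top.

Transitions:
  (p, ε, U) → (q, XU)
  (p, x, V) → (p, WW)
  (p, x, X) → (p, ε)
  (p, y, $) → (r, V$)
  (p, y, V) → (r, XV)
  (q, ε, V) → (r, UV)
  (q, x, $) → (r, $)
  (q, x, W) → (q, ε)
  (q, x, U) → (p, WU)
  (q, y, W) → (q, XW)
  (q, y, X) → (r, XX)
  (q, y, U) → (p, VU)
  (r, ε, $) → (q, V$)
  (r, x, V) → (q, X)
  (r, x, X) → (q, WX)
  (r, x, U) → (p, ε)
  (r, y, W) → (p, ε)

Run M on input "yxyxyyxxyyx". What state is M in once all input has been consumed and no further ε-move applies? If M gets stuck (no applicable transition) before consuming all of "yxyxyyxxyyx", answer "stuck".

stuck

(p, yxyxyyxxyyx, $)
  read y, top $: go to r, push V$ → (r, xyxyyxxyyx, V$)
  read x, top V: go to q, push X → (q, yxyyxxyyx, X$)
  read y, top X: go to r, push XX → (r, xyyxxyyx, XX$)
  read x, top X: go to q, push WX → (q, yyxxyyx, WXX$)
  read y, top W: go to q, push XW → (q, yxxyyx, XWXX$)
  read y, top X: go to r, push XX → (r, xxyyx, XXWXX$)
  read x, top X: go to q, push WX → (q, xyyx, WXXWXX$)
  read x, top W: go to q, push ε → (q, yyx, XXWXX$)
  read y, top X: go to r, push XX → (r, yx, XXXWXX$)
No transition for (r, y, top X); M blocks with input yx remaining.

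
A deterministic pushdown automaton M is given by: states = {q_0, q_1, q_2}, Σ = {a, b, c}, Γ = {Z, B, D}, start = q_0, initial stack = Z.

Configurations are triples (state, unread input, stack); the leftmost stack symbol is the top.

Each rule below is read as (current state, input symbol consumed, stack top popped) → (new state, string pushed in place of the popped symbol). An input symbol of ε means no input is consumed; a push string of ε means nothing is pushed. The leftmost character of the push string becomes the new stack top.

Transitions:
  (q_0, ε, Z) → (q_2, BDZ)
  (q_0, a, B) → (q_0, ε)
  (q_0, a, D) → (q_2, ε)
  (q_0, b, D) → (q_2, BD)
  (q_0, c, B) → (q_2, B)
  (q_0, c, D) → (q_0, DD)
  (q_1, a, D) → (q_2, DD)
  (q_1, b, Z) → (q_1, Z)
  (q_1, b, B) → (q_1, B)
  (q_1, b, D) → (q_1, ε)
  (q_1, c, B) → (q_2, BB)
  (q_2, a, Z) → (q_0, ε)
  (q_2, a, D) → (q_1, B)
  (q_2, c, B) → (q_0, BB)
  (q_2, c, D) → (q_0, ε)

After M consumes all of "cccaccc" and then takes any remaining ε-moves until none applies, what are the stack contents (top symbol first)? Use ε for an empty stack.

(q_0, cccaccc, Z)
  ε-move, top Z: go to q_2, push BDZ → (q_2, cccaccc, BDZ)
  read c, top B: go to q_0, push BB → (q_0, ccaccc, BBDZ)
  read c, top B: go to q_2, push B → (q_2, caccc, BBDZ)
  read c, top B: go to q_0, push BB → (q_0, accc, BBBDZ)
  read a, top B: go to q_0, push ε → (q_0, ccc, BBDZ)
  read c, top B: go to q_2, push B → (q_2, cc, BBDZ)
  read c, top B: go to q_0, push BB → (q_0, c, BBBDZ)
  read c, top B: go to q_2, push B → (q_2, ε, BBBDZ)
All input consumed in state q_2 with stack BBBDZ.

BBBDZ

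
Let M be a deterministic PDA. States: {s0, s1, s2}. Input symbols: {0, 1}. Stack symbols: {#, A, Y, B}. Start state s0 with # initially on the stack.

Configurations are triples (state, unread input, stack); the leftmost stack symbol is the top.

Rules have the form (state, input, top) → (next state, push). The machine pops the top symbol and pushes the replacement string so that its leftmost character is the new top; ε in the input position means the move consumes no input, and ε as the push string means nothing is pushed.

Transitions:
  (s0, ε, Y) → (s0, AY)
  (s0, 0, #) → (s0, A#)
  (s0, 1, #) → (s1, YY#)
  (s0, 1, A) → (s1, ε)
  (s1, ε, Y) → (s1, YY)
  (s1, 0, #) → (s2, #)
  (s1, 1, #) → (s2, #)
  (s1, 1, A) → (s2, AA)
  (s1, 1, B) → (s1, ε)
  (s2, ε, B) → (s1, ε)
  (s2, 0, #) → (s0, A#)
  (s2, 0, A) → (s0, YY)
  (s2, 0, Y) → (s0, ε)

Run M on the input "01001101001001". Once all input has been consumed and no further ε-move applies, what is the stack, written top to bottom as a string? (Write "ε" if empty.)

(s0, 01001101001001, #) ⊢ (s0, 1001101001001, A#) ⊢ (s1, 001101001001, #) ⊢ (s2, 01101001001, #) ⊢ (s0, 1101001001, A#) ⊢ (s1, 101001001, #) ⊢ (s2, 01001001, #) ⊢ (s0, 1001001, A#) ⊢ (s1, 001001, #) ⊢ (s2, 01001, #) ⊢ (s0, 1001, A#) ⊢ (s1, 001, #) ⊢ (s2, 01, #) ⊢ (s0, 1, A#) ⊢ (s1, ε, #)
All input consumed in state s1 with stack #.

#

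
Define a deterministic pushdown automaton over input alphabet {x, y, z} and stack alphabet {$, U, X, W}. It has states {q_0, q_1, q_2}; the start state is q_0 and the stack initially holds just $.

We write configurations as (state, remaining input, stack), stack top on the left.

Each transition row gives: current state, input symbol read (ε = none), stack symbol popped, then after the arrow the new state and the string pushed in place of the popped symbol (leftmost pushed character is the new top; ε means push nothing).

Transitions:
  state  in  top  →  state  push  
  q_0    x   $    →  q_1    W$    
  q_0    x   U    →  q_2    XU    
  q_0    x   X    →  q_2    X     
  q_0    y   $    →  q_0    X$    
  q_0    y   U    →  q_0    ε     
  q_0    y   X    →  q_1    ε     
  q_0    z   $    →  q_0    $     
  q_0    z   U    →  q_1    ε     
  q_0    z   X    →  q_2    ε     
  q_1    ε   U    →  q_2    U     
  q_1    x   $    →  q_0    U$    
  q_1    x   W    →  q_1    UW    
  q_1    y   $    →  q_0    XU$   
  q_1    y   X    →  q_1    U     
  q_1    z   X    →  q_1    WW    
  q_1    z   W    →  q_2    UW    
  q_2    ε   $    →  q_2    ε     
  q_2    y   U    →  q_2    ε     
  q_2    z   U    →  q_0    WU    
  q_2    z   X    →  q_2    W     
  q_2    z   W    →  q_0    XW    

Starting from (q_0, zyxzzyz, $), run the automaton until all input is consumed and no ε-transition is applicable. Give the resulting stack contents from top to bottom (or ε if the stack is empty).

UW$

(q_0, zyxzzyz, $)
  read z, top $: go to q_0, push $ → (q_0, yxzzyz, $)
  read y, top $: go to q_0, push X$ → (q_0, xzzyz, X$)
  read x, top X: go to q_2, push X → (q_2, zzyz, X$)
  read z, top X: go to q_2, push W → (q_2, zyz, W$)
  read z, top W: go to q_0, push XW → (q_0, yz, XW$)
  read y, top X: go to q_1, push ε → (q_1, z, W$)
  read z, top W: go to q_2, push UW → (q_2, ε, UW$)
All input consumed in state q_2 with stack UW$.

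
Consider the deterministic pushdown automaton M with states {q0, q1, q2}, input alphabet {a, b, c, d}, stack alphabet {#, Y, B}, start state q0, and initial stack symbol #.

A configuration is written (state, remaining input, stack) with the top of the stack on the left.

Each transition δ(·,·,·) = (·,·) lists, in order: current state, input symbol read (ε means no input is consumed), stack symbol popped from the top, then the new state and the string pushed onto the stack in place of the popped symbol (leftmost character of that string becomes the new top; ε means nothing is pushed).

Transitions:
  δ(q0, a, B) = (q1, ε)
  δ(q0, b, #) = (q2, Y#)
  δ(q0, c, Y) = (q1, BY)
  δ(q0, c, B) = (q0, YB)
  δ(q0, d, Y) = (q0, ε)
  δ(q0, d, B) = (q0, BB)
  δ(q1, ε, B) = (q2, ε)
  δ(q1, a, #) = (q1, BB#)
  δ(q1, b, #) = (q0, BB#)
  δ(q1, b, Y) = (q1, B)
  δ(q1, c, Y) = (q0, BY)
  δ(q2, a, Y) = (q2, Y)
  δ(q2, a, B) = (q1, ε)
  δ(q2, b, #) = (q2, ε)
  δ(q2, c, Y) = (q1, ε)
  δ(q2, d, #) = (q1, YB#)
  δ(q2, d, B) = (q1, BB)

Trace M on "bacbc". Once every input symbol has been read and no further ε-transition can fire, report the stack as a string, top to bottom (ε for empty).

(q0, bacbc, #) ⊢ (q2, acbc, Y#) ⊢ (q2, cbc, Y#) ⊢ (q1, bc, #) ⊢ (q0, c, BB#) ⊢ (q0, ε, YBB#)
All input consumed in state q0 with stack YBB#.

YBB#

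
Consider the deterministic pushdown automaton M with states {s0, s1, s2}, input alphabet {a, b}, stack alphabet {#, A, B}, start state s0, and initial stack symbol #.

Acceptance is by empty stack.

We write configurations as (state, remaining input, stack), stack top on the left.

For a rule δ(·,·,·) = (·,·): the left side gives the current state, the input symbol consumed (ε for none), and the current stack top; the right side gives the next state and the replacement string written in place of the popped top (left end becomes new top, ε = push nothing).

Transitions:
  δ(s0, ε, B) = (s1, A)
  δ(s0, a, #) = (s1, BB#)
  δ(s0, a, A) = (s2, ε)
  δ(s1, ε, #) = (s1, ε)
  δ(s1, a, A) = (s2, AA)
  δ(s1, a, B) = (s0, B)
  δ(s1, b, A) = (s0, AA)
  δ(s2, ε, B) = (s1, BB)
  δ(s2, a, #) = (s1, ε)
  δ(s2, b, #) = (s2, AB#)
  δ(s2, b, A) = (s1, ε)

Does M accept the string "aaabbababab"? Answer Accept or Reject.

(s0, aaabbababab, #)
  read a, top #: go to s1, push BB# → (s1, aabbababab, BB#)
  read a, top B: go to s0, push B → (s0, abbababab, BB#)
  ε-move, top B: go to s1, push A → (s1, abbababab, AB#)
  read a, top A: go to s2, push AA → (s2, bbababab, AAB#)
  read b, top A: go to s1, push ε → (s1, bababab, AB#)
  read b, top A: go to s0, push AA → (s0, ababab, AAB#)
  read a, top A: go to s2, push ε → (s2, babab, AB#)
  read b, top A: go to s1, push ε → (s1, abab, B#)
  read a, top B: go to s0, push B → (s0, bab, B#)
  ε-move, top B: go to s1, push A → (s1, bab, A#)
  read b, top A: go to s0, push AA → (s0, ab, AA#)
  read a, top A: go to s2, push ε → (s2, b, A#)
  read b, top A: go to s1, push ε → (s1, ε, #)
  ε-move, top #: go to s1, push ε → (s1, ε, ε)
All input consumed and the stack is empty.

Accept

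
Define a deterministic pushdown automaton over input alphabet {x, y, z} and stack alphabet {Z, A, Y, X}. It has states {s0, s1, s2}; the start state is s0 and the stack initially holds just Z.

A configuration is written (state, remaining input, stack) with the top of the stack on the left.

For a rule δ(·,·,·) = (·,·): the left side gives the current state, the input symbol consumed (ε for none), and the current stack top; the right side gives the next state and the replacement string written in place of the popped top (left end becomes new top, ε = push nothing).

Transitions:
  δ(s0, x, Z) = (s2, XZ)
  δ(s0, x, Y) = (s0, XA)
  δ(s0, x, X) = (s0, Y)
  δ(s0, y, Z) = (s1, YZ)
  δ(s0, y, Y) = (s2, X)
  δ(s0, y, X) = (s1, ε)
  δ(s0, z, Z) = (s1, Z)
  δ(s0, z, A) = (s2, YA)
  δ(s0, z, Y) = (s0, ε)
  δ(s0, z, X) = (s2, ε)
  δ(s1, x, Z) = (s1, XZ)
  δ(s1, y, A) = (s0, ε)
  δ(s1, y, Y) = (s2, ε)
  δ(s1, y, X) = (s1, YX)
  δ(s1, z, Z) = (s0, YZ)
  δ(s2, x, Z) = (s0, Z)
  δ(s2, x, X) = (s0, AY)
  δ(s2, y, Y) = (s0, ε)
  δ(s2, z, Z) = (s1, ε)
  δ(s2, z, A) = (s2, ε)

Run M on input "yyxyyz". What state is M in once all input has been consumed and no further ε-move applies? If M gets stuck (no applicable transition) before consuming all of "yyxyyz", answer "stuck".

(s0, yyxyyz, Z)
  read y, top Z: go to s1, push YZ → (s1, yxyyz, YZ)
  read y, top Y: go to s2, push ε → (s2, xyyz, Z)
  read x, top Z: go to s0, push Z → (s0, yyz, Z)
  read y, top Z: go to s1, push YZ → (s1, yz, YZ)
  read y, top Y: go to s2, push ε → (s2, z, Z)
  read z, top Z: go to s1, push ε → (s1, ε, ε)
All input consumed; M is in state s1.

s1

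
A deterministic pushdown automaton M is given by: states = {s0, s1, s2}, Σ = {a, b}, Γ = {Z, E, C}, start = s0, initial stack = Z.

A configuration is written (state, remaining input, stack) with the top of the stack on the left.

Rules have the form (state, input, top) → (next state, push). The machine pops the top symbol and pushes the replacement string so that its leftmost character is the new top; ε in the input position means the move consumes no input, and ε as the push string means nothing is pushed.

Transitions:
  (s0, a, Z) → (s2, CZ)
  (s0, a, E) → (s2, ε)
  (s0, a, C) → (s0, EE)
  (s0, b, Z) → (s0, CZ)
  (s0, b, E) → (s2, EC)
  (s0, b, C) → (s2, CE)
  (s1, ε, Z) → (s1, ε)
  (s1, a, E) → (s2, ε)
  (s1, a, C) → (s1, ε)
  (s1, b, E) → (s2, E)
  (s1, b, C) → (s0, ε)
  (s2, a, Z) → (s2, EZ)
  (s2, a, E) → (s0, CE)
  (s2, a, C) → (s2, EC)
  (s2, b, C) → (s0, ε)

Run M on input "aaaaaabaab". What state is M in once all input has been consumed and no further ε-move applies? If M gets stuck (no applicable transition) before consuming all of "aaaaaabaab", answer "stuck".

s2

(s0, aaaaaabaab, Z)
  read a, top Z: go to s2, push CZ → (s2, aaaaabaab, CZ)
  read a, top C: go to s2, push EC → (s2, aaaabaab, ECZ)
  read a, top E: go to s0, push CE → (s0, aaabaab, CECZ)
  read a, top C: go to s0, push EE → (s0, aabaab, EEECZ)
  read a, top E: go to s2, push ε → (s2, abaab, EECZ)
  read a, top E: go to s0, push CE → (s0, baab, CEECZ)
  read b, top C: go to s2, push CE → (s2, aab, CEEECZ)
  read a, top C: go to s2, push EC → (s2, ab, ECEEECZ)
  read a, top E: go to s0, push CE → (s0, b, CECEEECZ)
  read b, top C: go to s2, push CE → (s2, ε, CEECEEECZ)
All input consumed; M is in state s2.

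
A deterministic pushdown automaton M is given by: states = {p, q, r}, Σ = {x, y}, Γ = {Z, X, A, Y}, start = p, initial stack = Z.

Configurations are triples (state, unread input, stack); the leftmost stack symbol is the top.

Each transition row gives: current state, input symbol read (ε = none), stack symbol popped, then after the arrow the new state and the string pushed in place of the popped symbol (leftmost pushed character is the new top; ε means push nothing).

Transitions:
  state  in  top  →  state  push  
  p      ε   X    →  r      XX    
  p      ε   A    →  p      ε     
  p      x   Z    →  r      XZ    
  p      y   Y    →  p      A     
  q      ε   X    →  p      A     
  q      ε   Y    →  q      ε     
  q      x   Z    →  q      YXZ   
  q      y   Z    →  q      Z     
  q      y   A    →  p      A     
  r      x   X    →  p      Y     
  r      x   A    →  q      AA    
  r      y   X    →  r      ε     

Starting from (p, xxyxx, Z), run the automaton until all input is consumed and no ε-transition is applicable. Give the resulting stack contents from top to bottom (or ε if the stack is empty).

(p, xxyxx, Z)
  read x, top Z: go to r, push XZ → (r, xyxx, XZ)
  read x, top X: go to p, push Y → (p, yxx, YZ)
  read y, top Y: go to p, push A → (p, xx, AZ)
  ε-move, top A: go to p, push ε → (p, xx, Z)
  read x, top Z: go to r, push XZ → (r, x, XZ)
  read x, top X: go to p, push Y → (p, ε, YZ)
All input consumed in state p with stack YZ.

YZ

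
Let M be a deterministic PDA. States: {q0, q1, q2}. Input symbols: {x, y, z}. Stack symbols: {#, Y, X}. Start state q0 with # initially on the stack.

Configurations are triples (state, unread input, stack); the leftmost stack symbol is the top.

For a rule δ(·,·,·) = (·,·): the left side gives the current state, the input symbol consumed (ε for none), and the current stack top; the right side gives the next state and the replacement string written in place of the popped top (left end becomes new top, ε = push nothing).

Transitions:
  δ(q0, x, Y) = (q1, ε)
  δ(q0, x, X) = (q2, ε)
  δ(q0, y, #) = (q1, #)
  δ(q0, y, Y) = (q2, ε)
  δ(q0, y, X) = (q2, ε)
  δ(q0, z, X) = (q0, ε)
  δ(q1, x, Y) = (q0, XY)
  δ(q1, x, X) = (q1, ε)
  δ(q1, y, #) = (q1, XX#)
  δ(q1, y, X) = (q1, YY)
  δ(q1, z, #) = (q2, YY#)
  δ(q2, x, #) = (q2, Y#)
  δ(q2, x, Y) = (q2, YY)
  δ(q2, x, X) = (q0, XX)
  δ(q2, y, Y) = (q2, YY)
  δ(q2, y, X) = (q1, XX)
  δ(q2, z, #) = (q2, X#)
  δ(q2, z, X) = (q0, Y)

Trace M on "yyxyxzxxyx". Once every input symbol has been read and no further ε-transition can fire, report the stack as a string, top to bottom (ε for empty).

(q0, yyxyxzxxyx, #)
  read y, top #: go to q1, push # → (q1, yxyxzxxyx, #)
  read y, top #: go to q1, push XX# → (q1, xyxzxxyx, XX#)
  read x, top X: go to q1, push ε → (q1, yxzxxyx, X#)
  read y, top X: go to q1, push YY → (q1, xzxxyx, YY#)
  read x, top Y: go to q0, push XY → (q0, zxxyx, XYY#)
  read z, top X: go to q0, push ε → (q0, xxyx, YY#)
  read x, top Y: go to q1, push ε → (q1, xyx, Y#)
  read x, top Y: go to q0, push XY → (q0, yx, XY#)
  read y, top X: go to q2, push ε → (q2, x, Y#)
  read x, top Y: go to q2, push YY → (q2, ε, YY#)
All input consumed in state q2 with stack YY#.

YY#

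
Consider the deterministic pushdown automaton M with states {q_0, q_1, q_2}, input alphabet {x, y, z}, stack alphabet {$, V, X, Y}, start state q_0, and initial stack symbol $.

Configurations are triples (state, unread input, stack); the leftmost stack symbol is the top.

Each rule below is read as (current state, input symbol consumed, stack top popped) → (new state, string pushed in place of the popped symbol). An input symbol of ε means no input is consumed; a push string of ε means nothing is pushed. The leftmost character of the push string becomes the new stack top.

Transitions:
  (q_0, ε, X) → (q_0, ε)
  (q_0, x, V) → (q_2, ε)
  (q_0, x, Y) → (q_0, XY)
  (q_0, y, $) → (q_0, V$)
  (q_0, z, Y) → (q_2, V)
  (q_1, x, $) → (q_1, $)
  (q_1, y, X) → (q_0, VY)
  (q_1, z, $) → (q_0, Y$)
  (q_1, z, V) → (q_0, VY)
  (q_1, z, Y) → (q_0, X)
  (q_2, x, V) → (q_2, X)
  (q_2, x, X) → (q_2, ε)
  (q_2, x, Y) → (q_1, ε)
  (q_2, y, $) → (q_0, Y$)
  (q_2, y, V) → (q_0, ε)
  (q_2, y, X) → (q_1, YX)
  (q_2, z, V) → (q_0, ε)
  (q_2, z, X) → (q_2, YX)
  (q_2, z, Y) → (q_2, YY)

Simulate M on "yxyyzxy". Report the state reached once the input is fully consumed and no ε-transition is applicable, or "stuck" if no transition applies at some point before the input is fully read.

(q_0, yxyyzxy, $)
  read y, top $: go to q_0, push V$ → (q_0, xyyzxy, V$)
  read x, top V: go to q_2, push ε → (q_2, yyzxy, $)
  read y, top $: go to q_0, push Y$ → (q_0, yzxy, Y$)
No transition for (q_0, y, top Y); M blocks with input yzxy remaining.

stuck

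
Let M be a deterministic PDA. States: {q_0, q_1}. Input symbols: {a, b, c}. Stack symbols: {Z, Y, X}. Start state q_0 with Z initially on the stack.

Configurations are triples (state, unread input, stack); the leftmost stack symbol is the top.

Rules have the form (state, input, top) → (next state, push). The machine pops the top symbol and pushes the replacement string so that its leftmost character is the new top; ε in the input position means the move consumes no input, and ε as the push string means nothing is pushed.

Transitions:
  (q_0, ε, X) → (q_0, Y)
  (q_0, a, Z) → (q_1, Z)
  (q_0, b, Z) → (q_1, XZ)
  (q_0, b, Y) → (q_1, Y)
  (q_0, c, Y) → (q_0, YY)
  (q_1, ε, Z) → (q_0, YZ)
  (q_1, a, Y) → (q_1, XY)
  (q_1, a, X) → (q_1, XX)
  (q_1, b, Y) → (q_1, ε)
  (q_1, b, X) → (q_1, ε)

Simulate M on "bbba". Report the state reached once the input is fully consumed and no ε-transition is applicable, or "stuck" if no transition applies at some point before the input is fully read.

q_1

(q_0, bbba, Z) ⊢ (q_1, bba, XZ) ⊢ (q_1, ba, Z) ⊢ (q_0, ba, YZ) ⊢ (q_1, a, YZ) ⊢ (q_1, ε, XYZ)
All input consumed; M is in state q_1.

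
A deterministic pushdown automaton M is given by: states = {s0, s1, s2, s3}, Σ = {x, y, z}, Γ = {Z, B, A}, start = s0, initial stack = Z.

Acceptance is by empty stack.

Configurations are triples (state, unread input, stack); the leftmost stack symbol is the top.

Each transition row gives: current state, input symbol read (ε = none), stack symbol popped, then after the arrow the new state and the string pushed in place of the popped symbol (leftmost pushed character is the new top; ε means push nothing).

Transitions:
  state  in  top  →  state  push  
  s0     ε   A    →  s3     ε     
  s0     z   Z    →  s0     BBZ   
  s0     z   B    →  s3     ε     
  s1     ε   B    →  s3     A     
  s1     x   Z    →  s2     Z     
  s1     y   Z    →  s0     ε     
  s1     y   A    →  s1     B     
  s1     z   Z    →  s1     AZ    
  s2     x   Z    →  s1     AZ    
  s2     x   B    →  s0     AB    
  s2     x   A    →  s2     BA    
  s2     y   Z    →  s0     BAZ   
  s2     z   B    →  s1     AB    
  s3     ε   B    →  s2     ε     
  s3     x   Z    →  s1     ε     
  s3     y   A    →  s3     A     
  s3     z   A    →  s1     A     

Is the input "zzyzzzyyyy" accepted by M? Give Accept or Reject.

Reject

(s0, zzyzzzyyyy, Z)
  read z, top Z: go to s0, push BBZ → (s0, zyzzzyyyy, BBZ)
  read z, top B: go to s3, push ε → (s3, yzzzyyyy, BZ)
  ε-move, top B: go to s2, push ε → (s2, yzzzyyyy, Z)
  read y, top Z: go to s0, push BAZ → (s0, zzzyyyy, BAZ)
  read z, top B: go to s3, push ε → (s3, zzyyyy, AZ)
  read z, top A: go to s1, push A → (s1, zyyyy, AZ)
No transition applies at (s1, zyyyy, AZ); input not fully consumed.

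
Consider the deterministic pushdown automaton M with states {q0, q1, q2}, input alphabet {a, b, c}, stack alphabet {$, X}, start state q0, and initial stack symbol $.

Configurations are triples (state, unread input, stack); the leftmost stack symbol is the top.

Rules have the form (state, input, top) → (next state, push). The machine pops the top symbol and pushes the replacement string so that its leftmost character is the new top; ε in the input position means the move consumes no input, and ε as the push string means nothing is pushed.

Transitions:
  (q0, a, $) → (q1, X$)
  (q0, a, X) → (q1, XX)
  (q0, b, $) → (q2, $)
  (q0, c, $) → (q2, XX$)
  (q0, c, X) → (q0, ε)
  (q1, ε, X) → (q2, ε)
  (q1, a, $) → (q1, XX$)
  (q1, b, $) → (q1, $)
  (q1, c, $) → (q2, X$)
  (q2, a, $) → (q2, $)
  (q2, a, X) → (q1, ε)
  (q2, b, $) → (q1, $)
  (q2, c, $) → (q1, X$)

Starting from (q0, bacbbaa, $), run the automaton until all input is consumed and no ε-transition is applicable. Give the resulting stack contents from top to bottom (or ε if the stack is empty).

$

(q0, bacbbaa, $) ⊢ (q2, acbbaa, $) ⊢ (q2, cbbaa, $) ⊢ (q1, bbaa, X$) ⊢ (q2, bbaa, $) ⊢ (q1, baa, $) ⊢ (q1, aa, $) ⊢ (q1, a, XX$) ⊢ (q2, a, X$) ⊢ (q1, ε, $)
All input consumed in state q1 with stack $.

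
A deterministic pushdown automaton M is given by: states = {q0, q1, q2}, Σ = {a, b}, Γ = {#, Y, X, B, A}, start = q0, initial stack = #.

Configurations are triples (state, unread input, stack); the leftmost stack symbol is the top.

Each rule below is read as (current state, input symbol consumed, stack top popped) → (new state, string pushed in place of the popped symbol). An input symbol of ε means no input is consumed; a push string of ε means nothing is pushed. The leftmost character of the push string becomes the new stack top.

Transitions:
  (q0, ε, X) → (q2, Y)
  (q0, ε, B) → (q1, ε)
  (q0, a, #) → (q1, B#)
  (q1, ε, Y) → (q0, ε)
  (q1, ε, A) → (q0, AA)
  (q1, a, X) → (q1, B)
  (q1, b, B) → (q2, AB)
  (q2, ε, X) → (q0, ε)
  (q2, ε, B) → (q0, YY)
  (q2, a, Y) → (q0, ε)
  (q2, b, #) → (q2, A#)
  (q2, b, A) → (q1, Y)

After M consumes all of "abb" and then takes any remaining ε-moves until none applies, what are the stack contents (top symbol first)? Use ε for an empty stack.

(q0, abb, #)
  read a, top #: go to q1, push B# → (q1, bb, B#)
  read b, top B: go to q2, push AB → (q2, b, AB#)
  read b, top A: go to q1, push Y → (q1, ε, YB#)
  ε-move, top Y: go to q0, push ε → (q0, ε, B#)
  ε-move, top B: go to q1, push ε → (q1, ε, #)
All input consumed in state q1 with stack #.

#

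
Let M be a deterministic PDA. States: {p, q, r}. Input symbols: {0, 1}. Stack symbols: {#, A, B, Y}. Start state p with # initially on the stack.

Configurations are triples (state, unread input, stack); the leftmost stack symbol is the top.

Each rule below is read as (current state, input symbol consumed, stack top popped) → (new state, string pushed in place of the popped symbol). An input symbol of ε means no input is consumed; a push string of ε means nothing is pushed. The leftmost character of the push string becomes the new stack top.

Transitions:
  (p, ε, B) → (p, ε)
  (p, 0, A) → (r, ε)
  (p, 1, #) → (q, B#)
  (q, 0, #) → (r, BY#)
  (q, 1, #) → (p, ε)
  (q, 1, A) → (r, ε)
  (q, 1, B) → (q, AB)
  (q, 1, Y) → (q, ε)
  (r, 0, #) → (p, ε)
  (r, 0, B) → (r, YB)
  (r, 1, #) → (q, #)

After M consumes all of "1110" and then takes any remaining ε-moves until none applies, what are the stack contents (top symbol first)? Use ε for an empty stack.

(p, 1110, #) ⊢ (q, 110, B#) ⊢ (q, 10, AB#) ⊢ (r, 0, B#) ⊢ (r, ε, YB#)
All input consumed in state r with stack YB#.

YB#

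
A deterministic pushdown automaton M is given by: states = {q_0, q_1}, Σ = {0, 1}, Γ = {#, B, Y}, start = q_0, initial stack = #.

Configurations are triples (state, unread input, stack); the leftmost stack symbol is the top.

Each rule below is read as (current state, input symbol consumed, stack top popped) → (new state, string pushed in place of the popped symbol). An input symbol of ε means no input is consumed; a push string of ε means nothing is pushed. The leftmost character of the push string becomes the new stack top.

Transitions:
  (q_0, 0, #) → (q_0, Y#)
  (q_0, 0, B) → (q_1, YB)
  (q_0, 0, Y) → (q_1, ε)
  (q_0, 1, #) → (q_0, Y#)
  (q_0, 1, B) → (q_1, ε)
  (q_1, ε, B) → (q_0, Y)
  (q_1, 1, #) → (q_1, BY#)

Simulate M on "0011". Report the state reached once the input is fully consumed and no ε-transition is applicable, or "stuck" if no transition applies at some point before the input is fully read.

(q_0, 0011, #)
  read 0, top #: go to q_0, push Y# → (q_0, 011, Y#)
  read 0, top Y: go to q_1, push ε → (q_1, 11, #)
  read 1, top #: go to q_1, push BY# → (q_1, 1, BY#)
  ε-move, top B: go to q_0, push Y → (q_0, 1, YY#)
No transition for (q_0, 1, top Y); M blocks with input 1 remaining.

stuck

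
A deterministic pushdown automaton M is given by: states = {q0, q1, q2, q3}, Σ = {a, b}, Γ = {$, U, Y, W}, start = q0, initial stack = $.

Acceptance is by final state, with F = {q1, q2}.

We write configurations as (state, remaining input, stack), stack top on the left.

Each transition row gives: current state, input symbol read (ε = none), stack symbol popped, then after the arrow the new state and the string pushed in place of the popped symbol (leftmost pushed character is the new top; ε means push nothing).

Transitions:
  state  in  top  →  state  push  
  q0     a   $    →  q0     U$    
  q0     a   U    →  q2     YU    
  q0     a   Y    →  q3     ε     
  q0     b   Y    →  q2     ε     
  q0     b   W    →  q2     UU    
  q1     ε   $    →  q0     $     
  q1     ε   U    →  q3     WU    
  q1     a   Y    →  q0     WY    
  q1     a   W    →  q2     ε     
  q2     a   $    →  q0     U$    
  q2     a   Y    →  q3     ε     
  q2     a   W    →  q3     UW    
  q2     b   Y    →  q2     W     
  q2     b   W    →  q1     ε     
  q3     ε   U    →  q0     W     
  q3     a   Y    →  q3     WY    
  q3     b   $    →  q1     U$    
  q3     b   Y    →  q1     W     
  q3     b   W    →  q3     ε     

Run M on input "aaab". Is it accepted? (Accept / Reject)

Accept

(q0, aaab, $)
  read a, top $: go to q0, push U$ → (q0, aab, U$)
  read a, top U: go to q2, push YU → (q2, ab, YU$)
  read a, top Y: go to q3, push ε → (q3, b, U$)
  ε-move, top U: go to q0, push W → (q0, b, W$)
  read b, top W: go to q2, push UU → (q2, ε, UU$)
All input consumed; state q2 ∈ F.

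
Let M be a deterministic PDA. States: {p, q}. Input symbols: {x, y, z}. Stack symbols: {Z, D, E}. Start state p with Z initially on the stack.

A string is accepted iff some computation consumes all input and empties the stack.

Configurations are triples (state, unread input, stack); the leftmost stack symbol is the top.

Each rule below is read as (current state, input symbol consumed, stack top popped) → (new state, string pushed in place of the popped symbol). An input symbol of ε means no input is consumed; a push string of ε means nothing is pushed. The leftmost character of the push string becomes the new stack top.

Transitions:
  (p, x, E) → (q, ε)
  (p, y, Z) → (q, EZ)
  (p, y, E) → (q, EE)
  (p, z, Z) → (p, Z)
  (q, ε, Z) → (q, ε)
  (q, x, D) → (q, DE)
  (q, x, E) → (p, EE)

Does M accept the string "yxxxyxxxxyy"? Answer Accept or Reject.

(p, yxxxyxxxxyy, Z) ⊢ (q, xxxyxxxxyy, EZ) ⊢ (p, xxyxxxxyy, EEZ) ⊢ (q, xyxxxxyy, EZ) ⊢ (p, yxxxxyy, EEZ) ⊢ (q, xxxxyy, EEEZ) ⊢ (p, xxxyy, EEEEZ) ⊢ (q, xxyy, EEEZ) ⊢ (p, xyy, EEEEZ) ⊢ (q, yy, EEEZ)
No transition applies at (q, yy, EEEZ); input not fully consumed.

Reject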